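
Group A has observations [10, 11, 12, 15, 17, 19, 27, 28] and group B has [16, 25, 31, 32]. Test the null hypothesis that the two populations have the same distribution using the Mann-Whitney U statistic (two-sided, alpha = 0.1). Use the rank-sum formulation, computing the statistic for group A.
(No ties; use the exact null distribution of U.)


Step 1: Combine and sort all 12 observations; assign midranks.
sorted (value, group): (10,X), (11,X), (12,X), (15,X), (16,Y), (17,X), (19,X), (25,Y), (27,X), (28,X), (31,Y), (32,Y)
ranks: 10->1, 11->2, 12->3, 15->4, 16->5, 17->6, 19->7, 25->8, 27->9, 28->10, 31->11, 32->12
Step 2: Rank sum for X: R1 = 1 + 2 + 3 + 4 + 6 + 7 + 9 + 10 = 42.
Step 3: U_X = R1 - n1(n1+1)/2 = 42 - 8*9/2 = 42 - 36 = 6.
       U_Y = n1*n2 - U_X = 32 - 6 = 26.
Step 4: No ties, so the exact null distribution of U (based on enumerating the C(12,8) = 495 equally likely rank assignments) gives the two-sided p-value.
Step 5: p-value = 0.109091; compare to alpha = 0.1. fail to reject H0.

U_X = 6, p = 0.109091, fail to reject H0 at alpha = 0.1.


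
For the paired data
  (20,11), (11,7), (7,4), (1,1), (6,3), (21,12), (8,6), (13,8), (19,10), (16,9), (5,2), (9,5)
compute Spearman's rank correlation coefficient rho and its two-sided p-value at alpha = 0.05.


Step 1: Rank x and y separately (midranks; no ties here).
rank(x): 20->11, 11->7, 7->4, 1->1, 6->3, 21->12, 8->5, 13->8, 19->10, 16->9, 5->2, 9->6
rank(y): 11->11, 7->7, 4->4, 1->1, 3->3, 12->12, 6->6, 8->8, 10->10, 9->9, 2->2, 5->5
Step 2: d_i = R_x(i) - R_y(i); compute d_i^2.
  (11-11)^2=0, (7-7)^2=0, (4-4)^2=0, (1-1)^2=0, (3-3)^2=0, (12-12)^2=0, (5-6)^2=1, (8-8)^2=0, (10-10)^2=0, (9-9)^2=0, (2-2)^2=0, (6-5)^2=1
sum(d^2) = 2.
Step 3: rho = 1 - 6*2 / (12*(12^2 - 1)) = 1 - 12/1716 = 0.993007.
Step 4: Under H0, t = rho * sqrt((n-2)/(1-rho^2)) = 26.5990 ~ t(10).
Step 5: Two-sided p-value from the t-distribution with 10 df = 0.000000.
Step 6: alpha = 0.05. reject H0.

rho = 0.9930, p = 0.000000, reject H0 at alpha = 0.05.


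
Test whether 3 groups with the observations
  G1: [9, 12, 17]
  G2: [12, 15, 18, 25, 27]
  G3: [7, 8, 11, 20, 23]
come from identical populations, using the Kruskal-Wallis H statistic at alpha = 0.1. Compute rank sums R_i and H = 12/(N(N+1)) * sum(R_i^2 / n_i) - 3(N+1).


Step 1: Combine all N = 13 observations and assign midranks.
sorted (value, group, rank): (7,G3,1), (8,G3,2), (9,G1,3), (11,G3,4), (12,G1,5.5), (12,G2,5.5), (15,G2,7), (17,G1,8), (18,G2,9), (20,G3,10), (23,G3,11), (25,G2,12), (27,G2,13)
Step 2: Sum ranks within each group.
R_1 = 16.5 (n_1 = 3)
R_2 = 46.5 (n_2 = 5)
R_3 = 28 (n_3 = 5)
Step 3: H = 12/(N(N+1)) * sum(R_i^2/n_i) - 3(N+1)
     = 12/(13*14) * (16.5^2/3 + 46.5^2/5 + 28^2/5) - 3*14
     = 0.065934 * 680 - 42
     = 2.835165.
Step 4: Ties present; correction factor C = 1 - 6/(13^3 - 13) = 0.997253. Corrected H = 2.835165 / 0.997253 = 2.842975.
Step 5: Under H0, H ~ chi^2(2); p-value = 0.241355.
Step 6: alpha = 0.1. fail to reject H0.

H = 2.8430, df = 2, p = 0.241355, fail to reject H0.


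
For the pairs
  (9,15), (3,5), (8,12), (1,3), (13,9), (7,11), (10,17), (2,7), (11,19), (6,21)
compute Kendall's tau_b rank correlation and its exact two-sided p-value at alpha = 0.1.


Step 1: Enumerate the 45 unordered pairs (i,j) with i<j and classify each by sign(x_j-x_i) * sign(y_j-y_i).
  (1,2):dx=-6,dy=-10->C; (1,3):dx=-1,dy=-3->C; (1,4):dx=-8,dy=-12->C; (1,5):dx=+4,dy=-6->D
  (1,6):dx=-2,dy=-4->C; (1,7):dx=+1,dy=+2->C; (1,8):dx=-7,dy=-8->C; (1,9):dx=+2,dy=+4->C
  (1,10):dx=-3,dy=+6->D; (2,3):dx=+5,dy=+7->C; (2,4):dx=-2,dy=-2->C; (2,5):dx=+10,dy=+4->C
  (2,6):dx=+4,dy=+6->C; (2,7):dx=+7,dy=+12->C; (2,8):dx=-1,dy=+2->D; (2,9):dx=+8,dy=+14->C
  (2,10):dx=+3,dy=+16->C; (3,4):dx=-7,dy=-9->C; (3,5):dx=+5,dy=-3->D; (3,6):dx=-1,dy=-1->C
  (3,7):dx=+2,dy=+5->C; (3,8):dx=-6,dy=-5->C; (3,9):dx=+3,dy=+7->C; (3,10):dx=-2,dy=+9->D
  (4,5):dx=+12,dy=+6->C; (4,6):dx=+6,dy=+8->C; (4,7):dx=+9,dy=+14->C; (4,8):dx=+1,dy=+4->C
  (4,9):dx=+10,dy=+16->C; (4,10):dx=+5,dy=+18->C; (5,6):dx=-6,dy=+2->D; (5,7):dx=-3,dy=+8->D
  (5,8):dx=-11,dy=-2->C; (5,9):dx=-2,dy=+10->D; (5,10):dx=-7,dy=+12->D; (6,7):dx=+3,dy=+6->C
  (6,8):dx=-5,dy=-4->C; (6,9):dx=+4,dy=+8->C; (6,10):dx=-1,dy=+10->D; (7,8):dx=-8,dy=-10->C
  (7,9):dx=+1,dy=+2->C; (7,10):dx=-4,dy=+4->D; (8,9):dx=+9,dy=+12->C; (8,10):dx=+4,dy=+14->C
  (9,10):dx=-5,dy=+2->D
Step 2: C = 33, D = 12, total pairs = 45.
Step 3: tau = (C - D)/(n(n-1)/2) = (33 - 12)/45 = 0.466667.
Step 4: Exact two-sided p-value (enumerate n! = 3628800 permutations of y under H0): p = 0.072550.
Step 5: alpha = 0.1. reject H0.

tau_b = 0.4667 (C=33, D=12), p = 0.072550, reject H0.


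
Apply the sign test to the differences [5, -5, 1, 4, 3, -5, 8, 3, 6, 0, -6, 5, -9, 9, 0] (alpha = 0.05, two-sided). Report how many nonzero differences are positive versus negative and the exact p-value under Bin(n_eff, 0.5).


Step 1: Discard zero differences. Original n = 15; n_eff = number of nonzero differences = 13.
Nonzero differences (with sign): +5, -5, +1, +4, +3, -5, +8, +3, +6, -6, +5, -9, +9
Step 2: Count signs: positive = 9, negative = 4.
Step 3: Under H0: P(positive) = 0.5, so the number of positives S ~ Bin(13, 0.5).
Step 4: Two-sided exact p-value = sum of Bin(13,0.5) probabilities at or below the observed probability = 0.266846.
Step 5: alpha = 0.05. fail to reject H0.

n_eff = 13, pos = 9, neg = 4, p = 0.266846, fail to reject H0.


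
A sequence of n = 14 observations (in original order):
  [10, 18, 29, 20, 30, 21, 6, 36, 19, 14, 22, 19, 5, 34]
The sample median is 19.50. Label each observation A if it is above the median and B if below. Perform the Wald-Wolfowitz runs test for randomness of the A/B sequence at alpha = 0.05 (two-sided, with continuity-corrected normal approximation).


Step 1: Compute median = 19.50; label A = above, B = below.
Labels in order: BBAAAABABBABBA  (n_A = 7, n_B = 7)
Step 2: Count runs R = 8.
Step 3: Under H0 (random ordering), E[R] = 2*n_A*n_B/(n_A+n_B) + 1 = 2*7*7/14 + 1 = 8.0000.
        Var[R] = 2*n_A*n_B*(2*n_A*n_B - n_A - n_B) / ((n_A+n_B)^2 * (n_A+n_B-1)) = 8232/2548 = 3.2308.
        SD[R] = 1.7974.
Step 4: R = E[R], so z = 0 with no continuity correction.
Step 5: Two-sided p-value via normal approximation = 2*(1 - Phi(|z|)) = 1.000000.
Step 6: alpha = 0.05. fail to reject H0.

R = 8, z = 0.0000, p = 1.000000, fail to reject H0.


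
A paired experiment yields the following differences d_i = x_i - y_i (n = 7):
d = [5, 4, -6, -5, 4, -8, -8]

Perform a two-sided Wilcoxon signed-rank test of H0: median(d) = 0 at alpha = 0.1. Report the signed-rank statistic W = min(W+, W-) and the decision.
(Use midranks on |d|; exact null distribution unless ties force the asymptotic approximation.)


Step 1: Drop any zero differences (none here) and take |d_i|.
|d| = [5, 4, 6, 5, 4, 8, 8]
Step 2: Midrank |d_i| (ties get averaged ranks).
ranks: |5|->3.5, |4|->1.5, |6|->5, |5|->3.5, |4|->1.5, |8|->6.5, |8|->6.5
Step 3: Attach original signs; sum ranks with positive sign and with negative sign.
W+ = 3.5 + 1.5 + 1.5 = 6.5
W- = 5 + 3.5 + 6.5 + 6.5 = 21.5
(Check: W+ + W- = 28 should equal n(n+1)/2 = 28.)
Step 4: Test statistic W = min(W+, W-) = 6.5.
Step 5: Ties in |d|, so use the tie-corrected normal approximation.
        E[W] = n(n+1)/4 = 7*8/4 = 14.
        Tie groups: |d|=4 (t=2), |d|=5 (t=2), |d|=8 (t=2); sum(t^3 - t) = 18.
        Var[W] = n(n+1)(2n+1)/24 - sum(t^3-t)/48 = 840/24 - 18/48 = 34.625.
        z = (W - E[W]) / sqrt(Var[W]) = (6.5 - 14) / 5.8843 = -1.2746.
        Two-sided p = 2*Phi(z) = 0.202459.
Step 6: alpha = 0.1. fail to reject H0.

W+ = 6.5, W- = 21.5, W = min = 6.5, p = 0.202459, fail to reject H0.


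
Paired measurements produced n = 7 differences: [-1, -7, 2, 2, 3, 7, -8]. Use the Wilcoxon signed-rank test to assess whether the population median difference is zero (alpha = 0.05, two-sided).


Step 1: Drop any zero differences (none here) and take |d_i|.
|d| = [1, 7, 2, 2, 3, 7, 8]
Step 2: Midrank |d_i| (ties get averaged ranks).
ranks: |1|->1, |7|->5.5, |2|->2.5, |2|->2.5, |3|->4, |7|->5.5, |8|->7
Step 3: Attach original signs; sum ranks with positive sign and with negative sign.
W+ = 2.5 + 2.5 + 4 + 5.5 = 14.5
W- = 1 + 5.5 + 7 = 13.5
(Check: W+ + W- = 28 should equal n(n+1)/2 = 28.)
Step 4: Test statistic W = min(W+, W-) = 13.5.
Step 5: Ties in |d|, so use the tie-corrected normal approximation.
        E[W] = n(n+1)/4 = 7*8/4 = 14.
        Tie groups: |d|=2 (t=2), |d|=7 (t=2); sum(t^3 - t) = 12.
        Var[W] = n(n+1)(2n+1)/24 - sum(t^3-t)/48 = 840/24 - 12/48 = 34.75.
        z = (W - E[W]) / sqrt(Var[W]) = (13.5 - 14) / 5.8949 = -0.0848.
        Two-sided p = 2*Phi(z) = 0.932405.
Step 6: alpha = 0.05. fail to reject H0.

W+ = 14.5, W- = 13.5, W = min = 13.5, p = 0.932405, fail to reject H0.


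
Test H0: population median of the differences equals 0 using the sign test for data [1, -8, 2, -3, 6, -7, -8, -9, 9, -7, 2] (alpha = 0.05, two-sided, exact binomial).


Step 1: Discard zero differences. Original n = 11; n_eff = number of nonzero differences = 11.
Nonzero differences (with sign): +1, -8, +2, -3, +6, -7, -8, -9, +9, -7, +2
Step 2: Count signs: positive = 5, negative = 6.
Step 3: Under H0: P(positive) = 0.5, so the number of positives S ~ Bin(11, 0.5).
Step 4: Two-sided exact p-value = sum of Bin(11,0.5) probabilities at or below the observed probability = 1.000000.
Step 5: alpha = 0.05. fail to reject H0.

n_eff = 11, pos = 5, neg = 6, p = 1.000000, fail to reject H0.


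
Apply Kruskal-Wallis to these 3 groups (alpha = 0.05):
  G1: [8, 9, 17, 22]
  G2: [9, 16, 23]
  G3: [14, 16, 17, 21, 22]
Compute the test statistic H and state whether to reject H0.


Step 1: Combine all N = 12 observations and assign midranks.
sorted (value, group, rank): (8,G1,1), (9,G1,2.5), (9,G2,2.5), (14,G3,4), (16,G2,5.5), (16,G3,5.5), (17,G1,7.5), (17,G3,7.5), (21,G3,9), (22,G1,10.5), (22,G3,10.5), (23,G2,12)
Step 2: Sum ranks within each group.
R_1 = 21.5 (n_1 = 4)
R_2 = 20 (n_2 = 3)
R_3 = 36.5 (n_3 = 5)
Step 3: H = 12/(N(N+1)) * sum(R_i^2/n_i) - 3(N+1)
     = 12/(12*13) * (21.5^2/4 + 20^2/3 + 36.5^2/5) - 3*13
     = 0.076923 * 515.346 - 39
     = 0.641987.
Step 4: Ties present; correction factor C = 1 - 24/(12^3 - 12) = 0.986014. Corrected H = 0.641987 / 0.986014 = 0.651093.
Step 5: Under H0, H ~ chi^2(2); p-value = 0.722132.
Step 6: alpha = 0.05. fail to reject H0.

H = 0.6511, df = 2, p = 0.722132, fail to reject H0.


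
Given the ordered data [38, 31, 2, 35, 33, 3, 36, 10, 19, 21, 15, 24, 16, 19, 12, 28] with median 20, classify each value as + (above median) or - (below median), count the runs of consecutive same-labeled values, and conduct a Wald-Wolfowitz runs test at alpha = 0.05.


Step 1: Compute median = 20; label A = above, B = below.
Labels in order: AABAABABBABABBBA  (n_A = 8, n_B = 8)
Step 2: Count runs R = 11.
Step 3: Under H0 (random ordering), E[R] = 2*n_A*n_B/(n_A+n_B) + 1 = 2*8*8/16 + 1 = 9.0000.
        Var[R] = 2*n_A*n_B*(2*n_A*n_B - n_A - n_B) / ((n_A+n_B)^2 * (n_A+n_B-1)) = 14336/3840 = 3.7333.
        SD[R] = 1.9322.
Step 4: Continuity-corrected z = (R - 0.5 - E[R]) / SD[R] = (11 - 0.5 - 9.0000) / 1.9322 = 0.7763.
Step 5: Two-sided p-value via normal approximation = 2*(1 - Phi(|z|)) = 0.437558.
Step 6: alpha = 0.05. fail to reject H0.

R = 11, z = 0.7763, p = 0.437558, fail to reject H0.


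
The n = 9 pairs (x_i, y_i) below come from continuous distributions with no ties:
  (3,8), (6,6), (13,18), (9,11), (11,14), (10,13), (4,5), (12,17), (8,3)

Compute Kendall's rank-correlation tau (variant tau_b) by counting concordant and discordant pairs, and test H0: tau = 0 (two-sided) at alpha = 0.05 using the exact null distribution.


Step 1: Enumerate the 36 unordered pairs (i,j) with i<j and classify each by sign(x_j-x_i) * sign(y_j-y_i).
  (1,2):dx=+3,dy=-2->D; (1,3):dx=+10,dy=+10->C; (1,4):dx=+6,dy=+3->C; (1,5):dx=+8,dy=+6->C
  (1,6):dx=+7,dy=+5->C; (1,7):dx=+1,dy=-3->D; (1,8):dx=+9,dy=+9->C; (1,9):dx=+5,dy=-5->D
  (2,3):dx=+7,dy=+12->C; (2,4):dx=+3,dy=+5->C; (2,5):dx=+5,dy=+8->C; (2,6):dx=+4,dy=+7->C
  (2,7):dx=-2,dy=-1->C; (2,8):dx=+6,dy=+11->C; (2,9):dx=+2,dy=-3->D; (3,4):dx=-4,dy=-7->C
  (3,5):dx=-2,dy=-4->C; (3,6):dx=-3,dy=-5->C; (3,7):dx=-9,dy=-13->C; (3,8):dx=-1,dy=-1->C
  (3,9):dx=-5,dy=-15->C; (4,5):dx=+2,dy=+3->C; (4,6):dx=+1,dy=+2->C; (4,7):dx=-5,dy=-6->C
  (4,8):dx=+3,dy=+6->C; (4,9):dx=-1,dy=-8->C; (5,6):dx=-1,dy=-1->C; (5,7):dx=-7,dy=-9->C
  (5,8):dx=+1,dy=+3->C; (5,9):dx=-3,dy=-11->C; (6,7):dx=-6,dy=-8->C; (6,8):dx=+2,dy=+4->C
  (6,9):dx=-2,dy=-10->C; (7,8):dx=+8,dy=+12->C; (7,9):dx=+4,dy=-2->D; (8,9):dx=-4,dy=-14->C
Step 2: C = 31, D = 5, total pairs = 36.
Step 3: tau = (C - D)/(n(n-1)/2) = (31 - 5)/36 = 0.722222.
Step 4: Exact two-sided p-value (enumerate n! = 362880 permutations of y under H0): p = 0.005886.
Step 5: alpha = 0.05. reject H0.

tau_b = 0.7222 (C=31, D=5), p = 0.005886, reject H0.


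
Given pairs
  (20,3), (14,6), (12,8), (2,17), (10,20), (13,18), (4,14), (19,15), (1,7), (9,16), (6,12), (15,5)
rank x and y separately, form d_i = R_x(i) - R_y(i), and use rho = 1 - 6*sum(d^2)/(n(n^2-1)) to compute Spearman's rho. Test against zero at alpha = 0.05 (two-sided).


Step 1: Rank x and y separately (midranks; no ties here).
rank(x): 20->12, 14->9, 12->7, 2->2, 10->6, 13->8, 4->3, 19->11, 1->1, 9->5, 6->4, 15->10
rank(y): 3->1, 6->3, 8->5, 17->10, 20->12, 18->11, 14->7, 15->8, 7->4, 16->9, 12->6, 5->2
Step 2: d_i = R_x(i) - R_y(i); compute d_i^2.
  (12-1)^2=121, (9-3)^2=36, (7-5)^2=4, (2-10)^2=64, (6-12)^2=36, (8-11)^2=9, (3-7)^2=16, (11-8)^2=9, (1-4)^2=9, (5-9)^2=16, (4-6)^2=4, (10-2)^2=64
sum(d^2) = 388.
Step 3: rho = 1 - 6*388 / (12*(12^2 - 1)) = 1 - 2328/1716 = -0.356643.
Step 4: Under H0, t = rho * sqrt((n-2)/(1-rho^2)) = -1.2072 ~ t(10).
Step 5: Two-sided p-value from the t-distribution with 10 df = 0.255138.
Step 6: alpha = 0.05. fail to reject H0.

rho = -0.3566, p = 0.255138, fail to reject H0 at alpha = 0.05.


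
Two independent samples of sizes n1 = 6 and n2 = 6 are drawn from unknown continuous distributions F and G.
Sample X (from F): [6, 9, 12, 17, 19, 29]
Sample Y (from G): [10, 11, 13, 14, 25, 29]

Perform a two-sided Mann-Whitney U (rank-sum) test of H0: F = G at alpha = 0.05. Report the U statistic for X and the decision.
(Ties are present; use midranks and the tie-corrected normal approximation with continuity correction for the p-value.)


Step 1: Combine and sort all 12 observations; assign midranks.
sorted (value, group): (6,X), (9,X), (10,Y), (11,Y), (12,X), (13,Y), (14,Y), (17,X), (19,X), (25,Y), (29,X), (29,Y)
ranks: 6->1, 9->2, 10->3, 11->4, 12->5, 13->6, 14->7, 17->8, 19->9, 25->10, 29->11.5, 29->11.5
Step 2: Rank sum for X: R1 = 1 + 2 + 5 + 8 + 9 + 11.5 = 36.5.
Step 3: U_X = R1 - n1(n1+1)/2 = 36.5 - 6*7/2 = 36.5 - 21 = 15.5.
       U_Y = n1*n2 - U_X = 36 - 15.5 = 20.5.
Step 4: Ties are present, so use the tie-corrected normal approximation (with continuity correction) for the p-value.
Step 5: p-value = 0.748349; compare to alpha = 0.05. fail to reject H0.

U_X = 15.5, p = 0.748349, fail to reject H0 at alpha = 0.05.


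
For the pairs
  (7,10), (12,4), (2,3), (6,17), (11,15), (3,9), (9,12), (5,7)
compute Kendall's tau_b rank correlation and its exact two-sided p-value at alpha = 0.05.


Step 1: Enumerate the 28 unordered pairs (i,j) with i<j and classify each by sign(x_j-x_i) * sign(y_j-y_i).
  (1,2):dx=+5,dy=-6->D; (1,3):dx=-5,dy=-7->C; (1,4):dx=-1,dy=+7->D; (1,5):dx=+4,dy=+5->C
  (1,6):dx=-4,dy=-1->C; (1,7):dx=+2,dy=+2->C; (1,8):dx=-2,dy=-3->C; (2,3):dx=-10,dy=-1->C
  (2,4):dx=-6,dy=+13->D; (2,5):dx=-1,dy=+11->D; (2,6):dx=-9,dy=+5->D; (2,7):dx=-3,dy=+8->D
  (2,8):dx=-7,dy=+3->D; (3,4):dx=+4,dy=+14->C; (3,5):dx=+9,dy=+12->C; (3,6):dx=+1,dy=+6->C
  (3,7):dx=+7,dy=+9->C; (3,8):dx=+3,dy=+4->C; (4,5):dx=+5,dy=-2->D; (4,6):dx=-3,dy=-8->C
  (4,7):dx=+3,dy=-5->D; (4,8):dx=-1,dy=-10->C; (5,6):dx=-8,dy=-6->C; (5,7):dx=-2,dy=-3->C
  (5,8):dx=-6,dy=-8->C; (6,7):dx=+6,dy=+3->C; (6,8):dx=+2,dy=-2->D; (7,8):dx=-4,dy=-5->C
Step 2: C = 18, D = 10, total pairs = 28.
Step 3: tau = (C - D)/(n(n-1)/2) = (18 - 10)/28 = 0.285714.
Step 4: Exact two-sided p-value (enumerate n! = 40320 permutations of y under H0): p = 0.398760.
Step 5: alpha = 0.05. fail to reject H0.

tau_b = 0.2857 (C=18, D=10), p = 0.398760, fail to reject H0.


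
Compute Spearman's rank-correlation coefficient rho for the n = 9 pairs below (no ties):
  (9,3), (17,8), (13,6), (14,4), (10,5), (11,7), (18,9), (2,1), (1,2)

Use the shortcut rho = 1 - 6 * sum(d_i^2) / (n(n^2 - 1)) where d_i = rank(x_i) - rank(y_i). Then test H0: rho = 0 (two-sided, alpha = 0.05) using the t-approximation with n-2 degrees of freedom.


Step 1: Rank x and y separately (midranks; no ties here).
rank(x): 9->3, 17->8, 13->6, 14->7, 10->4, 11->5, 18->9, 2->2, 1->1
rank(y): 3->3, 8->8, 6->6, 4->4, 5->5, 7->7, 9->9, 1->1, 2->2
Step 2: d_i = R_x(i) - R_y(i); compute d_i^2.
  (3-3)^2=0, (8-8)^2=0, (6-6)^2=0, (7-4)^2=9, (4-5)^2=1, (5-7)^2=4, (9-9)^2=0, (2-1)^2=1, (1-2)^2=1
sum(d^2) = 16.
Step 3: rho = 1 - 6*16 / (9*(9^2 - 1)) = 1 - 96/720 = 0.866667.
Step 4: Under H0, t = rho * sqrt((n-2)/(1-rho^2)) = 4.5962 ~ t(7).
Step 5: Two-sided p-value from the t-distribution with 7 df = 0.002495.
Step 6: alpha = 0.05. reject H0.

rho = 0.8667, p = 0.002495, reject H0 at alpha = 0.05.


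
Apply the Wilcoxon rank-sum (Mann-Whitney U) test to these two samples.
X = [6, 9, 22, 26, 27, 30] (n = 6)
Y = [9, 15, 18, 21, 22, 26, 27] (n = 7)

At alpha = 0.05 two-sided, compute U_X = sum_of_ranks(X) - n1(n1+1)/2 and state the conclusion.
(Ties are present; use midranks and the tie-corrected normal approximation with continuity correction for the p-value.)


Step 1: Combine and sort all 13 observations; assign midranks.
sorted (value, group): (6,X), (9,X), (9,Y), (15,Y), (18,Y), (21,Y), (22,X), (22,Y), (26,X), (26,Y), (27,X), (27,Y), (30,X)
ranks: 6->1, 9->2.5, 9->2.5, 15->4, 18->5, 21->6, 22->7.5, 22->7.5, 26->9.5, 26->9.5, 27->11.5, 27->11.5, 30->13
Step 2: Rank sum for X: R1 = 1 + 2.5 + 7.5 + 9.5 + 11.5 + 13 = 45.
Step 3: U_X = R1 - n1(n1+1)/2 = 45 - 6*7/2 = 45 - 21 = 24.
       U_Y = n1*n2 - U_X = 42 - 24 = 18.
Step 4: Ties are present, so use the tie-corrected normal approximation (with continuity correction) for the p-value.
Step 5: p-value = 0.719504; compare to alpha = 0.05. fail to reject H0.

U_X = 24, p = 0.719504, fail to reject H0 at alpha = 0.05.


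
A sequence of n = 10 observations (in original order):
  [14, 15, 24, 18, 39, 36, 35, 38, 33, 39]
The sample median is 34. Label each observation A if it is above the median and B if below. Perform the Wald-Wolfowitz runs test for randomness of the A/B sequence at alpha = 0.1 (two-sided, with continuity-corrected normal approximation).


Step 1: Compute median = 34; label A = above, B = below.
Labels in order: BBBBAAAABA  (n_A = 5, n_B = 5)
Step 2: Count runs R = 4.
Step 3: Under H0 (random ordering), E[R] = 2*n_A*n_B/(n_A+n_B) + 1 = 2*5*5/10 + 1 = 6.0000.
        Var[R] = 2*n_A*n_B*(2*n_A*n_B - n_A - n_B) / ((n_A+n_B)^2 * (n_A+n_B-1)) = 2000/900 = 2.2222.
        SD[R] = 1.4907.
Step 4: Continuity-corrected z = (R + 0.5 - E[R]) / SD[R] = (4 + 0.5 - 6.0000) / 1.4907 = -1.0062.
Step 5: Two-sided p-value via normal approximation = 2*(1 - Phi(|z|)) = 0.314305.
Step 6: alpha = 0.1. fail to reject H0.

R = 4, z = -1.0062, p = 0.314305, fail to reject H0.


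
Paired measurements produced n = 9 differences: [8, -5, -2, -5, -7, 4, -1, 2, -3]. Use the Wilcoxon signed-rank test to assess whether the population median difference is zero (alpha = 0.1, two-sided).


Step 1: Drop any zero differences (none here) and take |d_i|.
|d| = [8, 5, 2, 5, 7, 4, 1, 2, 3]
Step 2: Midrank |d_i| (ties get averaged ranks).
ranks: |8|->9, |5|->6.5, |2|->2.5, |5|->6.5, |7|->8, |4|->5, |1|->1, |2|->2.5, |3|->4
Step 3: Attach original signs; sum ranks with positive sign and with negative sign.
W+ = 9 + 5 + 2.5 = 16.5
W- = 6.5 + 2.5 + 6.5 + 8 + 1 + 4 = 28.5
(Check: W+ + W- = 45 should equal n(n+1)/2 = 45.)
Step 4: Test statistic W = min(W+, W-) = 16.5.
Step 5: Ties in |d|, so use the tie-corrected normal approximation.
        E[W] = n(n+1)/4 = 9*10/4 = 22.5.
        Tie groups: |d|=2 (t=2), |d|=5 (t=2); sum(t^3 - t) = 12.
        Var[W] = n(n+1)(2n+1)/24 - sum(t^3-t)/48 = 1710/24 - 12/48 = 71.
        z = (W - E[W]) / sqrt(Var[W]) = (16.5 - 22.5) / 8.4261 = -0.7121.
        Two-sided p = 2*Phi(z) = 0.476422.
Step 6: alpha = 0.1. fail to reject H0.

W+ = 16.5, W- = 28.5, W = min = 16.5, p = 0.476422, fail to reject H0.


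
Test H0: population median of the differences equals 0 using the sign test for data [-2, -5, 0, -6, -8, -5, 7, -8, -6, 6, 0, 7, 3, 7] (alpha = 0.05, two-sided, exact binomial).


Step 1: Discard zero differences. Original n = 14; n_eff = number of nonzero differences = 12.
Nonzero differences (with sign): -2, -5, -6, -8, -5, +7, -8, -6, +6, +7, +3, +7
Step 2: Count signs: positive = 5, negative = 7.
Step 3: Under H0: P(positive) = 0.5, so the number of positives S ~ Bin(12, 0.5).
Step 4: Two-sided exact p-value = sum of Bin(12,0.5) probabilities at or below the observed probability = 0.774414.
Step 5: alpha = 0.05. fail to reject H0.

n_eff = 12, pos = 5, neg = 7, p = 0.774414, fail to reject H0.


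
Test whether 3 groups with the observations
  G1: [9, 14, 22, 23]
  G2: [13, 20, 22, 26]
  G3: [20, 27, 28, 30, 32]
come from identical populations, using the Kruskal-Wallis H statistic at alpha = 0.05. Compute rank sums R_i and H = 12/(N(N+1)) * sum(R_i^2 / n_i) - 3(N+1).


Step 1: Combine all N = 13 observations and assign midranks.
sorted (value, group, rank): (9,G1,1), (13,G2,2), (14,G1,3), (20,G2,4.5), (20,G3,4.5), (22,G1,6.5), (22,G2,6.5), (23,G1,8), (26,G2,9), (27,G3,10), (28,G3,11), (30,G3,12), (32,G3,13)
Step 2: Sum ranks within each group.
R_1 = 18.5 (n_1 = 4)
R_2 = 22 (n_2 = 4)
R_3 = 50.5 (n_3 = 5)
Step 3: H = 12/(N(N+1)) * sum(R_i^2/n_i) - 3(N+1)
     = 12/(13*14) * (18.5^2/4 + 22^2/4 + 50.5^2/5) - 3*14
     = 0.065934 * 716.612 - 42
     = 5.249176.
Step 4: Ties present; correction factor C = 1 - 12/(13^3 - 13) = 0.994505. Corrected H = 5.249176 / 0.994505 = 5.278177.
Step 5: Under H0, H ~ chi^2(2); p-value = 0.071426.
Step 6: alpha = 0.05. fail to reject H0.

H = 5.2782, df = 2, p = 0.071426, fail to reject H0.


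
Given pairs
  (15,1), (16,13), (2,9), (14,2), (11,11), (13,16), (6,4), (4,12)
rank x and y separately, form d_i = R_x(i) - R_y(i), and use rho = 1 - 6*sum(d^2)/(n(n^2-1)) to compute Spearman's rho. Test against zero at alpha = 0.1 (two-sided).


Step 1: Rank x and y separately (midranks; no ties here).
rank(x): 15->7, 16->8, 2->1, 14->6, 11->4, 13->5, 6->3, 4->2
rank(y): 1->1, 13->7, 9->4, 2->2, 11->5, 16->8, 4->3, 12->6
Step 2: d_i = R_x(i) - R_y(i); compute d_i^2.
  (7-1)^2=36, (8-7)^2=1, (1-4)^2=9, (6-2)^2=16, (4-5)^2=1, (5-8)^2=9, (3-3)^2=0, (2-6)^2=16
sum(d^2) = 88.
Step 3: rho = 1 - 6*88 / (8*(8^2 - 1)) = 1 - 528/504 = -0.047619.
Step 4: Under H0, t = rho * sqrt((n-2)/(1-rho^2)) = -0.1168 ~ t(6).
Step 5: Two-sided p-value from the t-distribution with 6 df = 0.910849.
Step 6: alpha = 0.1. fail to reject H0.

rho = -0.0476, p = 0.910849, fail to reject H0 at alpha = 0.1.


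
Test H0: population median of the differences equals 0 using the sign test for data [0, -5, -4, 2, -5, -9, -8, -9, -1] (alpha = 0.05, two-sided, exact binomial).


Step 1: Discard zero differences. Original n = 9; n_eff = number of nonzero differences = 8.
Nonzero differences (with sign): -5, -4, +2, -5, -9, -8, -9, -1
Step 2: Count signs: positive = 1, negative = 7.
Step 3: Under H0: P(positive) = 0.5, so the number of positives S ~ Bin(8, 0.5).
Step 4: Two-sided exact p-value = sum of Bin(8,0.5) probabilities at or below the observed probability = 0.070312.
Step 5: alpha = 0.05. fail to reject H0.

n_eff = 8, pos = 1, neg = 7, p = 0.070312, fail to reject H0.


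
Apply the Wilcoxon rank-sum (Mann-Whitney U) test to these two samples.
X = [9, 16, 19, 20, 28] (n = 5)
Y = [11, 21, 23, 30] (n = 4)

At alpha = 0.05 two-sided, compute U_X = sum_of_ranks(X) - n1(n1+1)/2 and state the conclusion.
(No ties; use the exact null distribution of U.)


Step 1: Combine and sort all 9 observations; assign midranks.
sorted (value, group): (9,X), (11,Y), (16,X), (19,X), (20,X), (21,Y), (23,Y), (28,X), (30,Y)
ranks: 9->1, 11->2, 16->3, 19->4, 20->5, 21->6, 23->7, 28->8, 30->9
Step 2: Rank sum for X: R1 = 1 + 3 + 4 + 5 + 8 = 21.
Step 3: U_X = R1 - n1(n1+1)/2 = 21 - 5*6/2 = 21 - 15 = 6.
       U_Y = n1*n2 - U_X = 20 - 6 = 14.
Step 4: No ties, so the exact null distribution of U (based on enumerating the C(9,5) = 126 equally likely rank assignments) gives the two-sided p-value.
Step 5: p-value = 0.412698; compare to alpha = 0.05. fail to reject H0.

U_X = 6, p = 0.412698, fail to reject H0 at alpha = 0.05.


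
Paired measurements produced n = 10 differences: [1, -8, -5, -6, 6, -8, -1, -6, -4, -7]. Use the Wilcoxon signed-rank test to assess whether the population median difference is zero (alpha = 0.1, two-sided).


Step 1: Drop any zero differences (none here) and take |d_i|.
|d| = [1, 8, 5, 6, 6, 8, 1, 6, 4, 7]
Step 2: Midrank |d_i| (ties get averaged ranks).
ranks: |1|->1.5, |8|->9.5, |5|->4, |6|->6, |6|->6, |8|->9.5, |1|->1.5, |6|->6, |4|->3, |7|->8
Step 3: Attach original signs; sum ranks with positive sign and with negative sign.
W+ = 1.5 + 6 = 7.5
W- = 9.5 + 4 + 6 + 9.5 + 1.5 + 6 + 3 + 8 = 47.5
(Check: W+ + W- = 55 should equal n(n+1)/2 = 55.)
Step 4: Test statistic W = min(W+, W-) = 7.5.
Step 5: Ties in |d|, so use the tie-corrected normal approximation.
        E[W] = n(n+1)/4 = 10*11/4 = 27.5.
        Tie groups: |d|=1 (t=2), |d|=6 (t=3), |d|=8 (t=2); sum(t^3 - t) = 36.
        Var[W] = n(n+1)(2n+1)/24 - sum(t^3-t)/48 = 2310/24 - 36/48 = 95.5.
        z = (W - E[W]) / sqrt(Var[W]) = (7.5 - 27.5) / 9.7724 = -2.0466.
        Two-sided p = 2*Phi(z) = 0.040700.
Step 6: alpha = 0.1. reject H0.

W+ = 7.5, W- = 47.5, W = min = 7.5, p = 0.040700, reject H0.


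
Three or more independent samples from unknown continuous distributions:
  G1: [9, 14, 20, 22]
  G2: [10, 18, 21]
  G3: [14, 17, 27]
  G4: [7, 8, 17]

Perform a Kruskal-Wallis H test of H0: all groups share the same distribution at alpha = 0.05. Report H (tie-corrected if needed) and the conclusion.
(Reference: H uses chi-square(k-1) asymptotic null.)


Step 1: Combine all N = 13 observations and assign midranks.
sorted (value, group, rank): (7,G4,1), (8,G4,2), (9,G1,3), (10,G2,4), (14,G1,5.5), (14,G3,5.5), (17,G3,7.5), (17,G4,7.5), (18,G2,9), (20,G1,10), (21,G2,11), (22,G1,12), (27,G3,13)
Step 2: Sum ranks within each group.
R_1 = 30.5 (n_1 = 4)
R_2 = 24 (n_2 = 3)
R_3 = 26 (n_3 = 3)
R_4 = 10.5 (n_4 = 3)
Step 3: H = 12/(N(N+1)) * sum(R_i^2/n_i) - 3(N+1)
     = 12/(13*14) * (30.5^2/4 + 24^2/3 + 26^2/3 + 10.5^2/3) - 3*14
     = 0.065934 * 686.646 - 42
     = 3.273352.
Step 4: Ties present; correction factor C = 1 - 12/(13^3 - 13) = 0.994505. Corrected H = 3.273352 / 0.994505 = 3.291436.
Step 5: Under H0, H ~ chi^2(3); p-value = 0.348836.
Step 6: alpha = 0.05. fail to reject H0.

H = 3.2914, df = 3, p = 0.348836, fail to reject H0.


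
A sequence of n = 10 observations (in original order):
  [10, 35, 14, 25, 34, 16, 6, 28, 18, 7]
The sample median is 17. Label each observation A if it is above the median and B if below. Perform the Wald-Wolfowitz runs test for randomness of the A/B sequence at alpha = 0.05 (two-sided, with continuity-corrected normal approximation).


Step 1: Compute median = 17; label A = above, B = below.
Labels in order: BABAABBAAB  (n_A = 5, n_B = 5)
Step 2: Count runs R = 7.
Step 3: Under H0 (random ordering), E[R] = 2*n_A*n_B/(n_A+n_B) + 1 = 2*5*5/10 + 1 = 6.0000.
        Var[R] = 2*n_A*n_B*(2*n_A*n_B - n_A - n_B) / ((n_A+n_B)^2 * (n_A+n_B-1)) = 2000/900 = 2.2222.
        SD[R] = 1.4907.
Step 4: Continuity-corrected z = (R - 0.5 - E[R]) / SD[R] = (7 - 0.5 - 6.0000) / 1.4907 = 0.3354.
Step 5: Two-sided p-value via normal approximation = 2*(1 - Phi(|z|)) = 0.737316.
Step 6: alpha = 0.05. fail to reject H0.

R = 7, z = 0.3354, p = 0.737316, fail to reject H0.


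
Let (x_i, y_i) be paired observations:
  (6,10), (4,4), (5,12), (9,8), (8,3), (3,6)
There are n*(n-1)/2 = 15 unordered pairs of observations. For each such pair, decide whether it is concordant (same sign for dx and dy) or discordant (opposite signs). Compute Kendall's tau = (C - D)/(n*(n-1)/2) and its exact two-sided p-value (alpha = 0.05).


Step 1: Enumerate the 15 unordered pairs (i,j) with i<j and classify each by sign(x_j-x_i) * sign(y_j-y_i).
  (1,2):dx=-2,dy=-6->C; (1,3):dx=-1,dy=+2->D; (1,4):dx=+3,dy=-2->D; (1,5):dx=+2,dy=-7->D
  (1,6):dx=-3,dy=-4->C; (2,3):dx=+1,dy=+8->C; (2,4):dx=+5,dy=+4->C; (2,5):dx=+4,dy=-1->D
  (2,6):dx=-1,dy=+2->D; (3,4):dx=+4,dy=-4->D; (3,5):dx=+3,dy=-9->D; (3,6):dx=-2,dy=-6->C
  (4,5):dx=-1,dy=-5->C; (4,6):dx=-6,dy=-2->C; (5,6):dx=-5,dy=+3->D
Step 2: C = 7, D = 8, total pairs = 15.
Step 3: tau = (C - D)/(n(n-1)/2) = (7 - 8)/15 = -0.066667.
Step 4: Exact two-sided p-value (enumerate n! = 720 permutations of y under H0): p = 1.000000.
Step 5: alpha = 0.05. fail to reject H0.

tau_b = -0.0667 (C=7, D=8), p = 1.000000, fail to reject H0.


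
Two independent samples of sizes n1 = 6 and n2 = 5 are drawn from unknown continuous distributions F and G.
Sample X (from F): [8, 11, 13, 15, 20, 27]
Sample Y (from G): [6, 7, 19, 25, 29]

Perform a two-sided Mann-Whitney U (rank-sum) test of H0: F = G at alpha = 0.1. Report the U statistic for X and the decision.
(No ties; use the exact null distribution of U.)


Step 1: Combine and sort all 11 observations; assign midranks.
sorted (value, group): (6,Y), (7,Y), (8,X), (11,X), (13,X), (15,X), (19,Y), (20,X), (25,Y), (27,X), (29,Y)
ranks: 6->1, 7->2, 8->3, 11->4, 13->5, 15->6, 19->7, 20->8, 25->9, 27->10, 29->11
Step 2: Rank sum for X: R1 = 3 + 4 + 5 + 6 + 8 + 10 = 36.
Step 3: U_X = R1 - n1(n1+1)/2 = 36 - 6*7/2 = 36 - 21 = 15.
       U_Y = n1*n2 - U_X = 30 - 15 = 15.
Step 4: No ties, so the exact null distribution of U (based on enumerating the C(11,6) = 462 equally likely rank assignments) gives the two-sided p-value.
Step 5: p-value = 1.000000; compare to alpha = 0.1. fail to reject H0.

U_X = 15, p = 1.000000, fail to reject H0 at alpha = 0.1.


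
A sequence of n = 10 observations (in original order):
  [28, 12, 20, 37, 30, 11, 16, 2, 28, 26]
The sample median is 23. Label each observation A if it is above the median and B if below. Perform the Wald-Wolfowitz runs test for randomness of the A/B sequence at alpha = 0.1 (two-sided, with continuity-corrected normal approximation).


Step 1: Compute median = 23; label A = above, B = below.
Labels in order: ABBAABBBAA  (n_A = 5, n_B = 5)
Step 2: Count runs R = 5.
Step 3: Under H0 (random ordering), E[R] = 2*n_A*n_B/(n_A+n_B) + 1 = 2*5*5/10 + 1 = 6.0000.
        Var[R] = 2*n_A*n_B*(2*n_A*n_B - n_A - n_B) / ((n_A+n_B)^2 * (n_A+n_B-1)) = 2000/900 = 2.2222.
        SD[R] = 1.4907.
Step 4: Continuity-corrected z = (R + 0.5 - E[R]) / SD[R] = (5 + 0.5 - 6.0000) / 1.4907 = -0.3354.
Step 5: Two-sided p-value via normal approximation = 2*(1 - Phi(|z|)) = 0.737316.
Step 6: alpha = 0.1. fail to reject H0.

R = 5, z = -0.3354, p = 0.737316, fail to reject H0.


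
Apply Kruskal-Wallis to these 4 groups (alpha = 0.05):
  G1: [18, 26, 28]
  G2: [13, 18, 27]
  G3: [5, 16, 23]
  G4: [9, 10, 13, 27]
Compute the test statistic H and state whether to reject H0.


Step 1: Combine all N = 13 observations and assign midranks.
sorted (value, group, rank): (5,G3,1), (9,G4,2), (10,G4,3), (13,G2,4.5), (13,G4,4.5), (16,G3,6), (18,G1,7.5), (18,G2,7.5), (23,G3,9), (26,G1,10), (27,G2,11.5), (27,G4,11.5), (28,G1,13)
Step 2: Sum ranks within each group.
R_1 = 30.5 (n_1 = 3)
R_2 = 23.5 (n_2 = 3)
R_3 = 16 (n_3 = 3)
R_4 = 21 (n_4 = 4)
Step 3: H = 12/(N(N+1)) * sum(R_i^2/n_i) - 3(N+1)
     = 12/(13*14) * (30.5^2/3 + 23.5^2/3 + 16^2/3 + 21^2/4) - 3*14
     = 0.065934 * 689.75 - 42
     = 3.478022.
Step 4: Ties present; correction factor C = 1 - 18/(13^3 - 13) = 0.991758. Corrected H = 3.478022 / 0.991758 = 3.506925.
Step 5: Under H0, H ~ chi^2(3); p-value = 0.319865.
Step 6: alpha = 0.05. fail to reject H0.

H = 3.5069, df = 3, p = 0.319865, fail to reject H0.


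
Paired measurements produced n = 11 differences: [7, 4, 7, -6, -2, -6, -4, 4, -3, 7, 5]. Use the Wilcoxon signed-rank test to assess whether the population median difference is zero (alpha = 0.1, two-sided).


Step 1: Drop any zero differences (none here) and take |d_i|.
|d| = [7, 4, 7, 6, 2, 6, 4, 4, 3, 7, 5]
Step 2: Midrank |d_i| (ties get averaged ranks).
ranks: |7|->10, |4|->4, |7|->10, |6|->7.5, |2|->1, |6|->7.5, |4|->4, |4|->4, |3|->2, |7|->10, |5|->6
Step 3: Attach original signs; sum ranks with positive sign and with negative sign.
W+ = 10 + 4 + 10 + 4 + 10 + 6 = 44
W- = 7.5 + 1 + 7.5 + 4 + 2 = 22
(Check: W+ + W- = 66 should equal n(n+1)/2 = 66.)
Step 4: Test statistic W = min(W+, W-) = 22.
Step 5: Ties in |d|, so use the tie-corrected normal approximation.
        E[W] = n(n+1)/4 = 11*12/4 = 33.
        Tie groups: |d|=4 (t=3), |d|=6 (t=2), |d|=7 (t=3); sum(t^3 - t) = 54.
        Var[W] = n(n+1)(2n+1)/24 - sum(t^3-t)/48 = 3036/24 - 54/48 = 125.375.
        z = (W - E[W]) / sqrt(Var[W]) = (22 - 33) / 11.1971 = -0.9824.
        Two-sided p = 2*Phi(z) = 0.325904.
Step 6: alpha = 0.1. fail to reject H0.

W+ = 44, W- = 22, W = min = 22, p = 0.325904, fail to reject H0.


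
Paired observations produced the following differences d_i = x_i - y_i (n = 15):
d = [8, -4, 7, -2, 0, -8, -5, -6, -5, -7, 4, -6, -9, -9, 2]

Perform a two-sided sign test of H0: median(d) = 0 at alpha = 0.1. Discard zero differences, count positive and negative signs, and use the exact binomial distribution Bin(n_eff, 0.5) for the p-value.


Step 1: Discard zero differences. Original n = 15; n_eff = number of nonzero differences = 14.
Nonzero differences (with sign): +8, -4, +7, -2, -8, -5, -6, -5, -7, +4, -6, -9, -9, +2
Step 2: Count signs: positive = 4, negative = 10.
Step 3: Under H0: P(positive) = 0.5, so the number of positives S ~ Bin(14, 0.5).
Step 4: Two-sided exact p-value = sum of Bin(14,0.5) probabilities at or below the observed probability = 0.179565.
Step 5: alpha = 0.1. fail to reject H0.

n_eff = 14, pos = 4, neg = 10, p = 0.179565, fail to reject H0.


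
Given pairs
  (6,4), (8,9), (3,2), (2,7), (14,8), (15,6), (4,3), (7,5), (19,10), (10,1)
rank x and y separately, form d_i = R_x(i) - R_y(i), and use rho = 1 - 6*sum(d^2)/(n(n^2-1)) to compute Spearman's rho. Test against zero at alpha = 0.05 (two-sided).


Step 1: Rank x and y separately (midranks; no ties here).
rank(x): 6->4, 8->6, 3->2, 2->1, 14->8, 15->9, 4->3, 7->5, 19->10, 10->7
rank(y): 4->4, 9->9, 2->2, 7->7, 8->8, 6->6, 3->3, 5->5, 10->10, 1->1
Step 2: d_i = R_x(i) - R_y(i); compute d_i^2.
  (4-4)^2=0, (6-9)^2=9, (2-2)^2=0, (1-7)^2=36, (8-8)^2=0, (9-6)^2=9, (3-3)^2=0, (5-5)^2=0, (10-10)^2=0, (7-1)^2=36
sum(d^2) = 90.
Step 3: rho = 1 - 6*90 / (10*(10^2 - 1)) = 1 - 540/990 = 0.454545.
Step 4: Under H0, t = rho * sqrt((n-2)/(1-rho^2)) = 1.4434 ~ t(8).
Step 5: Two-sided p-value from the t-distribution with 8 df = 0.186905.
Step 6: alpha = 0.05. fail to reject H0.

rho = 0.4545, p = 0.186905, fail to reject H0 at alpha = 0.05.


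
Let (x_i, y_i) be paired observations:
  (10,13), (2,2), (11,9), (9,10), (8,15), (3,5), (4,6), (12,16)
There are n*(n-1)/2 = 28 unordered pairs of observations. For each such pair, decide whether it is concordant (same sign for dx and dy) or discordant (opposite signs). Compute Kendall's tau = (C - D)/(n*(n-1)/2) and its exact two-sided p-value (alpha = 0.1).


Step 1: Enumerate the 28 unordered pairs (i,j) with i<j and classify each by sign(x_j-x_i) * sign(y_j-y_i).
  (1,2):dx=-8,dy=-11->C; (1,3):dx=+1,dy=-4->D; (1,4):dx=-1,dy=-3->C; (1,5):dx=-2,dy=+2->D
  (1,6):dx=-7,dy=-8->C; (1,7):dx=-6,dy=-7->C; (1,8):dx=+2,dy=+3->C; (2,3):dx=+9,dy=+7->C
  (2,4):dx=+7,dy=+8->C; (2,5):dx=+6,dy=+13->C; (2,6):dx=+1,dy=+3->C; (2,7):dx=+2,dy=+4->C
  (2,8):dx=+10,dy=+14->C; (3,4):dx=-2,dy=+1->D; (3,5):dx=-3,dy=+6->D; (3,6):dx=-8,dy=-4->C
  (3,7):dx=-7,dy=-3->C; (3,8):dx=+1,dy=+7->C; (4,5):dx=-1,dy=+5->D; (4,6):dx=-6,dy=-5->C
  (4,7):dx=-5,dy=-4->C; (4,8):dx=+3,dy=+6->C; (5,6):dx=-5,dy=-10->C; (5,7):dx=-4,dy=-9->C
  (5,8):dx=+4,dy=+1->C; (6,7):dx=+1,dy=+1->C; (6,8):dx=+9,dy=+11->C; (7,8):dx=+8,dy=+10->C
Step 2: C = 23, D = 5, total pairs = 28.
Step 3: tau = (C - D)/(n(n-1)/2) = (23 - 5)/28 = 0.642857.
Step 4: Exact two-sided p-value (enumerate n! = 40320 permutations of y under H0): p = 0.031151.
Step 5: alpha = 0.1. reject H0.

tau_b = 0.6429 (C=23, D=5), p = 0.031151, reject H0.


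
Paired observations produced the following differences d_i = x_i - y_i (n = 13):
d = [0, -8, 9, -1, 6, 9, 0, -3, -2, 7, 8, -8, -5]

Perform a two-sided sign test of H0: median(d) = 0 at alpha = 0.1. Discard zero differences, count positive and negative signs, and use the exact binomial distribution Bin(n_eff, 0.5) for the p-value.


Step 1: Discard zero differences. Original n = 13; n_eff = number of nonzero differences = 11.
Nonzero differences (with sign): -8, +9, -1, +6, +9, -3, -2, +7, +8, -8, -5
Step 2: Count signs: positive = 5, negative = 6.
Step 3: Under H0: P(positive) = 0.5, so the number of positives S ~ Bin(11, 0.5).
Step 4: Two-sided exact p-value = sum of Bin(11,0.5) probabilities at or below the observed probability = 1.000000.
Step 5: alpha = 0.1. fail to reject H0.

n_eff = 11, pos = 5, neg = 6, p = 1.000000, fail to reject H0.


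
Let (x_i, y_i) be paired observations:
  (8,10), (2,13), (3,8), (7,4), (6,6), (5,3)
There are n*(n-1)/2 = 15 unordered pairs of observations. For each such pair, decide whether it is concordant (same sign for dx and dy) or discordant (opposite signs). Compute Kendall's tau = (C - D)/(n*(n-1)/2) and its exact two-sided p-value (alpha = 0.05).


Step 1: Enumerate the 15 unordered pairs (i,j) with i<j and classify each by sign(x_j-x_i) * sign(y_j-y_i).
  (1,2):dx=-6,dy=+3->D; (1,3):dx=-5,dy=-2->C; (1,4):dx=-1,dy=-6->C; (1,5):dx=-2,dy=-4->C
  (1,6):dx=-3,dy=-7->C; (2,3):dx=+1,dy=-5->D; (2,4):dx=+5,dy=-9->D; (2,5):dx=+4,dy=-7->D
  (2,6):dx=+3,dy=-10->D; (3,4):dx=+4,dy=-4->D; (3,5):dx=+3,dy=-2->D; (3,6):dx=+2,dy=-5->D
  (4,5):dx=-1,dy=+2->D; (4,6):dx=-2,dy=-1->C; (5,6):dx=-1,dy=-3->C
Step 2: C = 6, D = 9, total pairs = 15.
Step 3: tau = (C - D)/(n(n-1)/2) = (6 - 9)/15 = -0.200000.
Step 4: Exact two-sided p-value (enumerate n! = 720 permutations of y under H0): p = 0.719444.
Step 5: alpha = 0.05. fail to reject H0.

tau_b = -0.2000 (C=6, D=9), p = 0.719444, fail to reject H0.


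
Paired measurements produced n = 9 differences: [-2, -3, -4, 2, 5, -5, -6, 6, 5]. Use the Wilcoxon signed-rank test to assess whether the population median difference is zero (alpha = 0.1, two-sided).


Step 1: Drop any zero differences (none here) and take |d_i|.
|d| = [2, 3, 4, 2, 5, 5, 6, 6, 5]
Step 2: Midrank |d_i| (ties get averaged ranks).
ranks: |2|->1.5, |3|->3, |4|->4, |2|->1.5, |5|->6, |5|->6, |6|->8.5, |6|->8.5, |5|->6
Step 3: Attach original signs; sum ranks with positive sign and with negative sign.
W+ = 1.5 + 6 + 8.5 + 6 = 22
W- = 1.5 + 3 + 4 + 6 + 8.5 = 23
(Check: W+ + W- = 45 should equal n(n+1)/2 = 45.)
Step 4: Test statistic W = min(W+, W-) = 22.
Step 5: Ties in |d|, so use the tie-corrected normal approximation.
        E[W] = n(n+1)/4 = 9*10/4 = 22.5.
        Tie groups: |d|=2 (t=2), |d|=5 (t=3), |d|=6 (t=2); sum(t^3 - t) = 36.
        Var[W] = n(n+1)(2n+1)/24 - sum(t^3-t)/48 = 1710/24 - 36/48 = 70.5.
        z = (W - E[W]) / sqrt(Var[W]) = (22 - 22.5) / 8.3964 = -0.0595.
        Two-sided p = 2*Phi(z) = 0.952515.
Step 6: alpha = 0.1. fail to reject H0.

W+ = 22, W- = 23, W = min = 22, p = 0.952515, fail to reject H0.


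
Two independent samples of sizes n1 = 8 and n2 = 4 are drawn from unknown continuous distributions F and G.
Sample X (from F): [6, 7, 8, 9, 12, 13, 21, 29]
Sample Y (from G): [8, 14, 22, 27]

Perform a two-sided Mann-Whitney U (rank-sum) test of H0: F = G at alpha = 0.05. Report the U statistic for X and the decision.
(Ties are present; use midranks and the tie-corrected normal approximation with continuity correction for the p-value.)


Step 1: Combine and sort all 12 observations; assign midranks.
sorted (value, group): (6,X), (7,X), (8,X), (8,Y), (9,X), (12,X), (13,X), (14,Y), (21,X), (22,Y), (27,Y), (29,X)
ranks: 6->1, 7->2, 8->3.5, 8->3.5, 9->5, 12->6, 13->7, 14->8, 21->9, 22->10, 27->11, 29->12
Step 2: Rank sum for X: R1 = 1 + 2 + 3.5 + 5 + 6 + 7 + 9 + 12 = 45.5.
Step 3: U_X = R1 - n1(n1+1)/2 = 45.5 - 8*9/2 = 45.5 - 36 = 9.5.
       U_Y = n1*n2 - U_X = 32 - 9.5 = 22.5.
Step 4: Ties are present, so use the tie-corrected normal approximation (with continuity correction) for the p-value.
Step 5: p-value = 0.307332; compare to alpha = 0.05. fail to reject H0.

U_X = 9.5, p = 0.307332, fail to reject H0 at alpha = 0.05.
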